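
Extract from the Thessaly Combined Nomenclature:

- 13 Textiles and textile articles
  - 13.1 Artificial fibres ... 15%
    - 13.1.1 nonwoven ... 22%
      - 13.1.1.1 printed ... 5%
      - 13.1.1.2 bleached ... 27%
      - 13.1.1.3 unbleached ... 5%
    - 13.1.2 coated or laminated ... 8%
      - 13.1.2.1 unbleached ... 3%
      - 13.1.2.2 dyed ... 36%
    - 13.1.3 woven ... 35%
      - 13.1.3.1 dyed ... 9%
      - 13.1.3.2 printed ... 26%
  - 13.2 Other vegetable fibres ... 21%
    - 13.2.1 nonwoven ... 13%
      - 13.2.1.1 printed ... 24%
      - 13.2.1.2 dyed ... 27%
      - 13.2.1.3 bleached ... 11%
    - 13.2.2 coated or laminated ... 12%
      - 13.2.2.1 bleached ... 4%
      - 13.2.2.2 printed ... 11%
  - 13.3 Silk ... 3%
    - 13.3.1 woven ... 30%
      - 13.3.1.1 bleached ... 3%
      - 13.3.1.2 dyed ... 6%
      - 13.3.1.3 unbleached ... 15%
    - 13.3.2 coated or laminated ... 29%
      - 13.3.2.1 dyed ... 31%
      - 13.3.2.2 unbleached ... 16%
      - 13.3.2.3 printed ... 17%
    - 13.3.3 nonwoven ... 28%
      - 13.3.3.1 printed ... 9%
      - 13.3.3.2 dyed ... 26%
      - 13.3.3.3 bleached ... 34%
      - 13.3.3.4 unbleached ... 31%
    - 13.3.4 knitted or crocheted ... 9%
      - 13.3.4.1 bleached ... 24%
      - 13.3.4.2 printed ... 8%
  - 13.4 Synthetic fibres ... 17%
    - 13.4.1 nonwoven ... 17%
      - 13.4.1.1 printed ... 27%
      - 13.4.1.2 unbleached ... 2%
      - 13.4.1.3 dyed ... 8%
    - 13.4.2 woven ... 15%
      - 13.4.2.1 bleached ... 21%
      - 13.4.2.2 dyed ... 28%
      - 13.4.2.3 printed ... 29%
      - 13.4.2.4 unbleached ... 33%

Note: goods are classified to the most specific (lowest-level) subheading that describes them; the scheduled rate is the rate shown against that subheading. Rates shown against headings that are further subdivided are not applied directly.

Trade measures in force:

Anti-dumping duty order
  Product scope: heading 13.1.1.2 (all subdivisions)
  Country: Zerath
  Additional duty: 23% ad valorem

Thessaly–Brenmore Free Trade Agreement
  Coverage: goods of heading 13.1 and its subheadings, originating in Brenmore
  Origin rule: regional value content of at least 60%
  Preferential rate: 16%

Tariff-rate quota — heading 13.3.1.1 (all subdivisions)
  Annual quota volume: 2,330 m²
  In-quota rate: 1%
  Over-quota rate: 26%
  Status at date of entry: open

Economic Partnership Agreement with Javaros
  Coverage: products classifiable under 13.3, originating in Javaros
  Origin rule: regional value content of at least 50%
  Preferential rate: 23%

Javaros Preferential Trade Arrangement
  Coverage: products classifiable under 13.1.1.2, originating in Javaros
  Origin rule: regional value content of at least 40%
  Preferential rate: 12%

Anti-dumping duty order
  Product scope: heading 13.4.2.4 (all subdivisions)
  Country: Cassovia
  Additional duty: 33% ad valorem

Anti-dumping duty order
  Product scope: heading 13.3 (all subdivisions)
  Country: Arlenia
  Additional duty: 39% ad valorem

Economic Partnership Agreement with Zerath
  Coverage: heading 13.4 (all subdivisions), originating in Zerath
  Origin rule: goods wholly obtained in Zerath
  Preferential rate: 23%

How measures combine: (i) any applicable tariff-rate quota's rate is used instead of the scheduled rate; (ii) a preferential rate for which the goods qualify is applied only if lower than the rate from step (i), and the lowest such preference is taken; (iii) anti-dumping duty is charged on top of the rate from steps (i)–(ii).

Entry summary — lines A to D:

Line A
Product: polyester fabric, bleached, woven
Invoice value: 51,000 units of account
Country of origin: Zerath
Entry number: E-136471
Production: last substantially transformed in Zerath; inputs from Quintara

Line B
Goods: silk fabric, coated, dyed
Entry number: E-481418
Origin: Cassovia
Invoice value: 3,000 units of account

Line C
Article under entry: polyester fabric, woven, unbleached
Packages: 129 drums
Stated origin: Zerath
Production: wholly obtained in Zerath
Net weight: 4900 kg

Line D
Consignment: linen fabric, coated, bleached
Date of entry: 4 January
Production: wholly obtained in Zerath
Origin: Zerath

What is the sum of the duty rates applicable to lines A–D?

79%

Line A: polyester → 13.4; woven → 13.4.2; bleached → 13.4.2.1. Scheduled 21%. Zerath agreement on 13.4: not wholly obtained. → 21%.
Line B: silk → 13.3; coated → 13.3.2; dyed → 13.3.2.1. Scheduled 31%. No special measure applies. → 31%.
Line C: polyester → 13.4; woven → 13.4.2; unbleached → 13.4.2.4. Scheduled 33%. Zerath agreement on 13.4: wholly obtained → 23% available; preferential 23%. → 23%.
Line D: linen → 13.2; coated → 13.2.2; bleached → 13.2.2.1. Scheduled 4%. Zerath agreement on 13.4: 13.2.2.1 not covered. → 4%.
Sum: 21% + 31% + 23% + 4% = 79%.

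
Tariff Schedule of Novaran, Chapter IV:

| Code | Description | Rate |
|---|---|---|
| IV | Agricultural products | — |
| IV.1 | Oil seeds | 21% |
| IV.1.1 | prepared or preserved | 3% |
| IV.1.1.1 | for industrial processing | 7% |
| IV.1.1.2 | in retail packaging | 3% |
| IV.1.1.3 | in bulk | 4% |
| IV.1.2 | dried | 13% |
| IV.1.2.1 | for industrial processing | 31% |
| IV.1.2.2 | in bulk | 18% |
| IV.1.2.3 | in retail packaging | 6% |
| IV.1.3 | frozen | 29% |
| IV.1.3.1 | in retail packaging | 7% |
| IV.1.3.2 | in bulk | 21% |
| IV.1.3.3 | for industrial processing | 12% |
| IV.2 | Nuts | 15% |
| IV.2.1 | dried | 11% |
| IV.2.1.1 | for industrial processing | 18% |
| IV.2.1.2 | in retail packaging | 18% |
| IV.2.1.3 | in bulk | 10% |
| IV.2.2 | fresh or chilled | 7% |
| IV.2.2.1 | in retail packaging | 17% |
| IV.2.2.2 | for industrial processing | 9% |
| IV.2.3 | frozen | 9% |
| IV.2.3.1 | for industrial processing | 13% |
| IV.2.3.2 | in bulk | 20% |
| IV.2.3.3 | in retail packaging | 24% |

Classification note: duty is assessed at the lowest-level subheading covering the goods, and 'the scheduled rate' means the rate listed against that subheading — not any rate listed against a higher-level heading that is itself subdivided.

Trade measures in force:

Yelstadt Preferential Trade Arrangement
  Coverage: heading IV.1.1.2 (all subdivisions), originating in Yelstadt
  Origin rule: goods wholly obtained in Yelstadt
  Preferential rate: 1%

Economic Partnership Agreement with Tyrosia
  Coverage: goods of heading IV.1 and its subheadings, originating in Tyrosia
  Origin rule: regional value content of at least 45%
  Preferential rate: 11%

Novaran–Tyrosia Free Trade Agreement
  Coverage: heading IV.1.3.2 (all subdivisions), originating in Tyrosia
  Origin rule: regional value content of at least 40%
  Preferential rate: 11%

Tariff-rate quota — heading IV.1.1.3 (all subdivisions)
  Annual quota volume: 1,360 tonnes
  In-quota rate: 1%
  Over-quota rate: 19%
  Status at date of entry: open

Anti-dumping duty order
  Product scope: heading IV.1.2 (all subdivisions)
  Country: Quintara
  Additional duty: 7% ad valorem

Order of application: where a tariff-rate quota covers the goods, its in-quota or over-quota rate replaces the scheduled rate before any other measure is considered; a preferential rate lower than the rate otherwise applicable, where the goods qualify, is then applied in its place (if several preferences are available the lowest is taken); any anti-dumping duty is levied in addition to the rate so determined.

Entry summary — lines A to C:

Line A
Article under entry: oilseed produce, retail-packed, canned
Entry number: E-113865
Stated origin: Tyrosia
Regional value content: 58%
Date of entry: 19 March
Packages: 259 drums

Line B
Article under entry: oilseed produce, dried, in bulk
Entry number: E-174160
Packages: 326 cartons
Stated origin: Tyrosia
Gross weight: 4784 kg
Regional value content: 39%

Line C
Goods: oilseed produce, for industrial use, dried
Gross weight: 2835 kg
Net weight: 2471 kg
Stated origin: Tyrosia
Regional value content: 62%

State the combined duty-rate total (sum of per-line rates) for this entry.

32%

Line A: oilseed → IV.1; canned → IV.1.1; retail-packed → IV.1.1.2. Scheduled 3%. Tyrosia agreement on IV.1: RVC ≥ 45% → 11% available; Tyrosia agreement on IV.1.3.2: IV.1.1.2 not covered; preference 11% not lower than 3% → no reduction. → 3%.
Line B: oilseed → IV.1; dried → IV.1.2; in bulk → IV.1.2.2. Scheduled 18%. Tyrosia agreement on IV.1: RVC < 45%; Tyrosia agreement on IV.1.3.2: IV.1.2.2 not covered. → 18%.
Line C: oilseed → IV.1; dried → IV.1.2; for industrial use → IV.1.2.1. Scheduled 31%. Tyrosia agreement on IV.1: RVC ≥ 45% → 11% available; Tyrosia agreement on IV.1.3.2: IV.1.2.1 not covered; preferential 11%. → 11%.
Sum: 3% + 18% + 11% = 32%.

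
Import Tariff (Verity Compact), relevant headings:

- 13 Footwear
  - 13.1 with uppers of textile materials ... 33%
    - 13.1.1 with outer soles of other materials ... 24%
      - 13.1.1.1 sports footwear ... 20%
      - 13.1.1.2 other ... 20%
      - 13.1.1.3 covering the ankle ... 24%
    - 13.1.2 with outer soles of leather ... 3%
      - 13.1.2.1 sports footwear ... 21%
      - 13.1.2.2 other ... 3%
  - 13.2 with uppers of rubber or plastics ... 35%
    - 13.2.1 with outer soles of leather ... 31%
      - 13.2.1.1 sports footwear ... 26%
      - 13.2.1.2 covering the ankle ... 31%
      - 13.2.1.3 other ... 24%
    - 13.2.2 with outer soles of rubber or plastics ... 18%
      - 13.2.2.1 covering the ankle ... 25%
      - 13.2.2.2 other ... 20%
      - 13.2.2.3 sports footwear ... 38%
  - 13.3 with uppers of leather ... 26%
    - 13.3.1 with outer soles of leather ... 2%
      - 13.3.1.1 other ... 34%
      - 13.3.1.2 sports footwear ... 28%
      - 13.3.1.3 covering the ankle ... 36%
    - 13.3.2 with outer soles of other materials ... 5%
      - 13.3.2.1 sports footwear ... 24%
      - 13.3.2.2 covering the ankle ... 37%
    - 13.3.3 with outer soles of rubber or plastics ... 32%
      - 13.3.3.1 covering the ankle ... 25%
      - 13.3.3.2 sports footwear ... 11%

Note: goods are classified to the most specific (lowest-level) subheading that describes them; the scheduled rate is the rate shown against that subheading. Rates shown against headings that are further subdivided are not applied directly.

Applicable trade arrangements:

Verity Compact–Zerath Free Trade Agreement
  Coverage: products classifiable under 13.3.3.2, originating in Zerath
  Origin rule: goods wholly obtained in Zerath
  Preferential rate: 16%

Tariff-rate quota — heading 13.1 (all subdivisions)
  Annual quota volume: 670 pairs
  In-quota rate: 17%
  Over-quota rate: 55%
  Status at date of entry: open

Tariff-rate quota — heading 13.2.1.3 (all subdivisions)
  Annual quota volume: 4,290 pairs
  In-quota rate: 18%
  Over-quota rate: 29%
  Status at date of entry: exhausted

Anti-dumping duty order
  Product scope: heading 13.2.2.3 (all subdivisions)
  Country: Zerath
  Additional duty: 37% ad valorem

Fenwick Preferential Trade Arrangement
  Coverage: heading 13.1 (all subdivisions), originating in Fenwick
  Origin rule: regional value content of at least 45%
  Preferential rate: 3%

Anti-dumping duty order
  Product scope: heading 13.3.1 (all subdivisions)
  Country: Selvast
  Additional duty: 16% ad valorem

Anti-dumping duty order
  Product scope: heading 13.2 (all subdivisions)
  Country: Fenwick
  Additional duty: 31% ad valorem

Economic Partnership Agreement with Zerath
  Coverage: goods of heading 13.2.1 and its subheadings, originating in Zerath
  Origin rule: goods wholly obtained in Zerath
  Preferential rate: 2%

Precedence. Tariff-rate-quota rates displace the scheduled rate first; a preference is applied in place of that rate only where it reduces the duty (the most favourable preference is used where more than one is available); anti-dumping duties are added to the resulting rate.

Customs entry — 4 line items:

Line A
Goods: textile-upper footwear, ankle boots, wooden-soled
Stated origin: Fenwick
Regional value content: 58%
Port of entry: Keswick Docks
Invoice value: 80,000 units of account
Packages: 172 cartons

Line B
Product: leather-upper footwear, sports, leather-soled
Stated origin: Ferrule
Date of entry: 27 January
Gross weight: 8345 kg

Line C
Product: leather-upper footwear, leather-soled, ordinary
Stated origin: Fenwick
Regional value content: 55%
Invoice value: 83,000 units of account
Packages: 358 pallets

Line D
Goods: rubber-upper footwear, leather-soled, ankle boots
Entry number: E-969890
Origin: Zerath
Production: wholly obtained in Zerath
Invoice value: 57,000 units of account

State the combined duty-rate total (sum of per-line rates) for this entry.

Line A: textile-upper → 13.1; wooden-soled → 13.1.1; ankle boots → 13.1.1.3. Scheduled 24%. quota on 13.1 open → in-quota 17%; Fenwick agreement on 13.1: RVC ≥ 45% → 3% available; preferential 3%. → 3%.
Line B: leather-upper → 13.3; leather-soled → 13.3.1; sports → 13.3.1.2. Scheduled 28%. No special measure applies. → 28%.
Line C: leather-upper → 13.3; leather-soled → 13.3.1; ordinary → 13.3.1.1. Scheduled 34%. Fenwick agreement on 13.1: 13.3.1.1 not covered. → 34%.
Line D: rubber-upper → 13.2; leather-soled → 13.2.1; ankle boots → 13.2.1.2. Scheduled 31%. Zerath agreement on 13.3.3.2: 13.2.1.2 not covered; Zerath agreement on 13.2.1: wholly obtained → 2% available; preferential 2%. → 2%.
Sum: 3% + 28% + 34% + 2% = 67%.

67%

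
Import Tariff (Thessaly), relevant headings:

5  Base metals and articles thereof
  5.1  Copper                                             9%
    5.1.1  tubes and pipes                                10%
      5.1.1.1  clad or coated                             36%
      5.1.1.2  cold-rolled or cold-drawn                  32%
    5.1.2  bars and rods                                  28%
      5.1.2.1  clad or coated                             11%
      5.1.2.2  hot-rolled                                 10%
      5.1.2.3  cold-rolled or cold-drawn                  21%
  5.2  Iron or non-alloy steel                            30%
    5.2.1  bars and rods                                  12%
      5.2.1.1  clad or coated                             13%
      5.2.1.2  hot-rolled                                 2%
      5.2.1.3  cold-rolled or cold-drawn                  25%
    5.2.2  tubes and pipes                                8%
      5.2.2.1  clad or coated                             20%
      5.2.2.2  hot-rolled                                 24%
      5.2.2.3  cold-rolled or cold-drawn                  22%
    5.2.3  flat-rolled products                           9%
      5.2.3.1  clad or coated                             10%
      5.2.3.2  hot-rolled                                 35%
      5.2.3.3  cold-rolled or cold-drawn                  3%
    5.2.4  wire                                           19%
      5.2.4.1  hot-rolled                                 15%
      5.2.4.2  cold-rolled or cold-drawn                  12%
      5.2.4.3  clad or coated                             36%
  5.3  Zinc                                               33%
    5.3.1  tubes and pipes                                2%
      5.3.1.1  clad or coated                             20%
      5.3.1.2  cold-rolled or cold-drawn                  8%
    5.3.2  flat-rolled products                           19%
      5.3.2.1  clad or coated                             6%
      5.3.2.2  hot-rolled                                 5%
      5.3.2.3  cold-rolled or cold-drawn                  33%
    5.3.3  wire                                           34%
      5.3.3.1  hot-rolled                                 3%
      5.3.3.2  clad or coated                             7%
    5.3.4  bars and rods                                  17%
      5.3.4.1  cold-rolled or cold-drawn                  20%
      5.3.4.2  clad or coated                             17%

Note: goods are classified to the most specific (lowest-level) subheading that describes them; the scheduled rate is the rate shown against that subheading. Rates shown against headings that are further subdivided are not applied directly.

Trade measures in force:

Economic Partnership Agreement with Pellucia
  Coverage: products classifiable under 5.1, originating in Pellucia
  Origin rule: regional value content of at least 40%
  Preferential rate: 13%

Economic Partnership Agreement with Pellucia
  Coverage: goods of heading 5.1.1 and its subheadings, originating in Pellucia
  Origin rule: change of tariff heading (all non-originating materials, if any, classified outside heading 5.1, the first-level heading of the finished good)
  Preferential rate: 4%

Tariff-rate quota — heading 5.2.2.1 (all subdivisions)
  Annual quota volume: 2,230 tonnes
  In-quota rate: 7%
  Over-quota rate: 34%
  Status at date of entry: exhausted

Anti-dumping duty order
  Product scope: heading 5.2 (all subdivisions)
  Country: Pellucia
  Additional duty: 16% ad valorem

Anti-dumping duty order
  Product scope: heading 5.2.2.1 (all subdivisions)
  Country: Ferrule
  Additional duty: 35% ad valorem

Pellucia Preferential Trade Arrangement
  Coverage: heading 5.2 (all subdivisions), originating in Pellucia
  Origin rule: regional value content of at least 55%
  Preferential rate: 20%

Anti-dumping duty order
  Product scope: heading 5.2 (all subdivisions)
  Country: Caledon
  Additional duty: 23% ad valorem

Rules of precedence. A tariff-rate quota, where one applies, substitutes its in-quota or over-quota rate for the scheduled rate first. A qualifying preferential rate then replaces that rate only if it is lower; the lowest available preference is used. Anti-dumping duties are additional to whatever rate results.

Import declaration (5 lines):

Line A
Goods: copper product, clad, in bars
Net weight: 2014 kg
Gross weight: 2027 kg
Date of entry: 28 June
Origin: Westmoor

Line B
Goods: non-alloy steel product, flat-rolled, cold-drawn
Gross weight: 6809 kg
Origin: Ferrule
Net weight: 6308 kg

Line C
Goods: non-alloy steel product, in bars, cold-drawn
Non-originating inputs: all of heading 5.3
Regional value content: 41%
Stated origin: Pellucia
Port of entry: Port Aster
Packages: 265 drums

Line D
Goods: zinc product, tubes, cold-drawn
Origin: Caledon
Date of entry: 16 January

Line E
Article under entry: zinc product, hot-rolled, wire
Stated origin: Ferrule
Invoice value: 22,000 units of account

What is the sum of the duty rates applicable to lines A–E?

66%

Line A: copper → 5.1; in bars → 5.1.2; clad → 5.1.2.1. Scheduled 11%. No special measure applies. → 11%.
Line B: non-alloy steel → 5.2; flat-rolled → 5.2.3; cold-drawn → 5.2.3.3. Scheduled 3%. No special measure applies. → 3%.
Line C: non-alloy steel → 5.2; in bars → 5.2.1; cold-drawn → 5.2.1.3. Scheduled 25%. Pellucia agreement on 5.1: 5.2.1.3 not covered; Pellucia agreement on 5.1.1: 5.2.1.3 not covered; Pellucia agreement on 5.2: RVC < 55%; anti-dumping (Pellucia, 5.2): +16%; total 25% + 16% = 41%. → 41%.
Line D: zinc → 5.3; tubes → 5.3.1; cold-drawn → 5.3.1.2. Scheduled 8%. No special measure applies. → 8%.
Line E: zinc → 5.3; wire → 5.3.3; hot-rolled → 5.3.3.1. Scheduled 3%. No special measure applies. → 3%.
Sum: 11% + 3% + 41% + 8% + 3% = 66%.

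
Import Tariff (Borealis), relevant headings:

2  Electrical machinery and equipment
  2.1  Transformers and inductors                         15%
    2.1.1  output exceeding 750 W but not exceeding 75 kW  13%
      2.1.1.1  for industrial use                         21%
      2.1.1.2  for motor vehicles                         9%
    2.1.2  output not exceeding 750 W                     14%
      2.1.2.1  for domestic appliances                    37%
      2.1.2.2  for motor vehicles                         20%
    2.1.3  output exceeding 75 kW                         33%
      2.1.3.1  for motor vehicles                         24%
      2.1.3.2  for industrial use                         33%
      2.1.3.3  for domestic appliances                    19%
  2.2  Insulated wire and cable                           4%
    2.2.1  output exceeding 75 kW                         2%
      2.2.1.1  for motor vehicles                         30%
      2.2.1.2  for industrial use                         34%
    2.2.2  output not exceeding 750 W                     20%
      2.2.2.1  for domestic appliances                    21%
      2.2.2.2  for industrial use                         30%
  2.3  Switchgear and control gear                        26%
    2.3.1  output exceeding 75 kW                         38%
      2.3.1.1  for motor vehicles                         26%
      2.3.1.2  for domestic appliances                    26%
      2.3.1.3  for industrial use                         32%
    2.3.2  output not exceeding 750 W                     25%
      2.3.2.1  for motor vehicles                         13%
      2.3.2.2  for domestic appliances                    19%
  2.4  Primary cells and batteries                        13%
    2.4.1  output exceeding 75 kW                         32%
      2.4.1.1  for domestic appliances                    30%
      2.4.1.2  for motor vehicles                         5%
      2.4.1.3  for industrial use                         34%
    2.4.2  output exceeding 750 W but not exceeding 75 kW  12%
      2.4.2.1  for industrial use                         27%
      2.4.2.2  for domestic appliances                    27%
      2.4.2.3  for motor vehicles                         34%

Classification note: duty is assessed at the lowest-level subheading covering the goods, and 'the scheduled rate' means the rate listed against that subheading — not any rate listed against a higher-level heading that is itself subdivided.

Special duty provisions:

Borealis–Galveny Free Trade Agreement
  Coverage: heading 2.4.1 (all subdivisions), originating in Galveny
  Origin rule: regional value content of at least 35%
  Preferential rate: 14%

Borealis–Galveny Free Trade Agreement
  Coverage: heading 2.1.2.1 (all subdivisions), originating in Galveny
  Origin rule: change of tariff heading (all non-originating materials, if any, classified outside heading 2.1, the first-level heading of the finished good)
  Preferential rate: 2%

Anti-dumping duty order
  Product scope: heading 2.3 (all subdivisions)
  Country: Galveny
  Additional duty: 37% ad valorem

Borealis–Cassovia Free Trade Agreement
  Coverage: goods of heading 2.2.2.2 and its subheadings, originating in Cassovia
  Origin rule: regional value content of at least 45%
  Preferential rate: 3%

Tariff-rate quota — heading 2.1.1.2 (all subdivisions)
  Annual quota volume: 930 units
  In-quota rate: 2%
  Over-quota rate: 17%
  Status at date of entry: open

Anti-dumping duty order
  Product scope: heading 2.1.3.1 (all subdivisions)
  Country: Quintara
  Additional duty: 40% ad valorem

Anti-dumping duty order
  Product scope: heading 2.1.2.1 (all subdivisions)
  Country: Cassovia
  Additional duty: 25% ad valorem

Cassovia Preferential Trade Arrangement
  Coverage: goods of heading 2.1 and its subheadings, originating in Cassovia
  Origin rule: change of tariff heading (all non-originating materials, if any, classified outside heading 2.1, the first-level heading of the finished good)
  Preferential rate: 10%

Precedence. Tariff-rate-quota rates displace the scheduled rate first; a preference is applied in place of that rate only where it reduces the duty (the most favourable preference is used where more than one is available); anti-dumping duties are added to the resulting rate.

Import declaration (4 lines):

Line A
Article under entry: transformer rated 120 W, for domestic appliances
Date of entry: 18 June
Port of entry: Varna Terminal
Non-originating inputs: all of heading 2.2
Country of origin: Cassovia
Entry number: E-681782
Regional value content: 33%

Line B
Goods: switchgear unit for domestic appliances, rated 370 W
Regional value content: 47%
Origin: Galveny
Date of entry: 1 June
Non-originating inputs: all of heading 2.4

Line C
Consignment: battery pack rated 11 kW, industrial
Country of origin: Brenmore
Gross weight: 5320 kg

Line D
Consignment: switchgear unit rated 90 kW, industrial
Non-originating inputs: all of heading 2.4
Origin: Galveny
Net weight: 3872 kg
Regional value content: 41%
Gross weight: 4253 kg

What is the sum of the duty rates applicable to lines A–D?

187%

Line A: transformer → 2.1; rated 120 W → 2.1.2; for domestic appliances → 2.1.2.1. Scheduled 37%. Cassovia agreement on 2.2.2.2: 2.1.2.1 not covered; Cassovia agreement on 2.1: CTH met → 10% available; preferential 10%; anti-dumping (Cassovia, 2.1.2.1): +25%; total 10% + 25% = 35%. → 35%.
Line B: switchgear unit → 2.3; rated 370 W → 2.3.2; for domestic appliances → 2.3.2.2. Scheduled 19%. Galveny agreement on 2.4.1: 2.3.2.2 not covered; Galveny agreement on 2.1.2.1: 2.3.2.2 not covered; anti-dumping (Galveny, 2.3): +37%; total 19% + 37% = 56%. → 56%.
Line C: battery pack → 2.4; rated 11 kW → 2.4.2; industrial → 2.4.2.1. Scheduled 27%. No special measure applies. → 27%.
Line D: switchgear unit → 2.3; rated 90 kW → 2.3.1; industrial → 2.3.1.3. Scheduled 32%. Galveny agreement on 2.4.1: 2.3.1.3 not covered; Galveny agreement on 2.1.2.1: 2.3.1.3 not covered; anti-dumping (Galveny, 2.3): +37%; total 32% + 37% = 69%. → 69%.
Sum: 35% + 56% + 27% + 69% = 187%.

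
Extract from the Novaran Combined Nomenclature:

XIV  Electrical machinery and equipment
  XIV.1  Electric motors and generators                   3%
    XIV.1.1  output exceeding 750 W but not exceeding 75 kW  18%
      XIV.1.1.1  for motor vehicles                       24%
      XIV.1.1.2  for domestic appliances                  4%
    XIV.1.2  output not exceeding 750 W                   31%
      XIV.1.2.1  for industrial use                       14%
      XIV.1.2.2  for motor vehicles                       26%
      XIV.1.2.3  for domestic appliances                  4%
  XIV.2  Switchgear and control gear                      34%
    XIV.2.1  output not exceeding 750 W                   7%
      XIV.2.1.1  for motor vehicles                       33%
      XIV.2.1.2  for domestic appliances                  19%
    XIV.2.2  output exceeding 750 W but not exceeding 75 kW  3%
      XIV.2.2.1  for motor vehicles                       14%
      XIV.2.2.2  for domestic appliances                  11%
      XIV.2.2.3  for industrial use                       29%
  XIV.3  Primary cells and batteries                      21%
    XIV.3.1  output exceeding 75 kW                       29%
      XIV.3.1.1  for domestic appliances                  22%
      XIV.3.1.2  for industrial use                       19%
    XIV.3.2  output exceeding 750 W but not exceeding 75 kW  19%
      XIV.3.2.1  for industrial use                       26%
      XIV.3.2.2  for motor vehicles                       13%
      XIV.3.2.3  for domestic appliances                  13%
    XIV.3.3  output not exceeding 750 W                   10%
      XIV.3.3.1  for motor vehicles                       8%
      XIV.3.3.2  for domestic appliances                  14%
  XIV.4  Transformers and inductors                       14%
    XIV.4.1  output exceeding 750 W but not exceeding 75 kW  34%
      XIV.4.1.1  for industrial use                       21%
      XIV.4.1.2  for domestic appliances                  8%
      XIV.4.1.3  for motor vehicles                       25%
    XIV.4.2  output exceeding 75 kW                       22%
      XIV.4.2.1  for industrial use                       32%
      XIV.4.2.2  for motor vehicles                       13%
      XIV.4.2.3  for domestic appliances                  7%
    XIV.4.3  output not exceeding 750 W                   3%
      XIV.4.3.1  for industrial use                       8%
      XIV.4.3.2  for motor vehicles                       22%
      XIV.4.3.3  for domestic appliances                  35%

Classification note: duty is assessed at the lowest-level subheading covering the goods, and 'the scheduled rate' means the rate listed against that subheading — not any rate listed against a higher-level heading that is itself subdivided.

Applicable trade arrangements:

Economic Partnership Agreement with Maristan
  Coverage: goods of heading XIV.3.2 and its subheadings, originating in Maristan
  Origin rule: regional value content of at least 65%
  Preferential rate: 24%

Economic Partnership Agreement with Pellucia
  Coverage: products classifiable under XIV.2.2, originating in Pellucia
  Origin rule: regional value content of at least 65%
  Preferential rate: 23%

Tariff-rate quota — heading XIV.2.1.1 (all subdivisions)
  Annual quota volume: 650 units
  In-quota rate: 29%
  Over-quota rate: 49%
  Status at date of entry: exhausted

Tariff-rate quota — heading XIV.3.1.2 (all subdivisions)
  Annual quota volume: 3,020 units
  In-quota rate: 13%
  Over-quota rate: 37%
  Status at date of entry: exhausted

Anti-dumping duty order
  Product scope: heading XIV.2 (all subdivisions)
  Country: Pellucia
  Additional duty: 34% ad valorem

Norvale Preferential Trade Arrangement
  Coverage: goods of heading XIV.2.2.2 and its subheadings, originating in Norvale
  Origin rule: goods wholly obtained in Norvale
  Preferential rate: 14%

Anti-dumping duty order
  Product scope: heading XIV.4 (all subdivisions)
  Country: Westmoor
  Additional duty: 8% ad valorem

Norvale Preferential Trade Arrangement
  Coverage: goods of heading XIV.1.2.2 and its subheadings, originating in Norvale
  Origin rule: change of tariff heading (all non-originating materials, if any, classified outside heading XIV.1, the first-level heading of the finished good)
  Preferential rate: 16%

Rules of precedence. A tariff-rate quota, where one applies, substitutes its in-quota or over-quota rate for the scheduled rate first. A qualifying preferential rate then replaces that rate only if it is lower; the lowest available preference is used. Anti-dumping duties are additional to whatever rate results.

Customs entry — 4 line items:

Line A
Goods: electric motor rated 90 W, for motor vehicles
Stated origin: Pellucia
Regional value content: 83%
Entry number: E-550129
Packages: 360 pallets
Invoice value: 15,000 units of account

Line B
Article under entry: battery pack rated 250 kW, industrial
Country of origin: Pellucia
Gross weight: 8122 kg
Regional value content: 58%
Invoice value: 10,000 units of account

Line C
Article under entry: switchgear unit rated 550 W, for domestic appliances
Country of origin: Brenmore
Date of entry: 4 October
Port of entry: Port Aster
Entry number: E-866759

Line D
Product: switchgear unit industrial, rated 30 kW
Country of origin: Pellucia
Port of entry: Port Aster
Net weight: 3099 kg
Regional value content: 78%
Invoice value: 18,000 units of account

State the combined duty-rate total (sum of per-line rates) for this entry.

139%

Line A: electric motor → XIV.1; rated 90 W → XIV.1.2; for motor vehicles → XIV.1.2.2. Scheduled 26%. Pellucia agreement on XIV.2.2: XIV.1.2.2 not covered. → 26%.
Line B: battery pack → XIV.3; rated 250 kW → XIV.3.1; industrial → XIV.3.1.2. Scheduled 19%. quota on XIV.3.1.2 exhausted → over-quota 37%; Pellucia agreement on XIV.2.2: XIV.3.1.2 not covered. → 37%.
Line C: switchgear unit → XIV.2; rated 550 W → XIV.2.1; for domestic appliances → XIV.2.1.2. Scheduled 19%. No special measure applies. → 19%.
Line D: switchgear unit → XIV.2; rated 30 kW → XIV.2.2; industrial → XIV.2.2.3. Scheduled 29%. Pellucia agreement on XIV.2.2: RVC ≥ 65% → 23% available; preferential 23%; anti-dumping (Pellucia, XIV.2): +34%; total 23% + 34% = 57%. → 57%.
Sum: 26% + 37% + 19% + 57% = 139%.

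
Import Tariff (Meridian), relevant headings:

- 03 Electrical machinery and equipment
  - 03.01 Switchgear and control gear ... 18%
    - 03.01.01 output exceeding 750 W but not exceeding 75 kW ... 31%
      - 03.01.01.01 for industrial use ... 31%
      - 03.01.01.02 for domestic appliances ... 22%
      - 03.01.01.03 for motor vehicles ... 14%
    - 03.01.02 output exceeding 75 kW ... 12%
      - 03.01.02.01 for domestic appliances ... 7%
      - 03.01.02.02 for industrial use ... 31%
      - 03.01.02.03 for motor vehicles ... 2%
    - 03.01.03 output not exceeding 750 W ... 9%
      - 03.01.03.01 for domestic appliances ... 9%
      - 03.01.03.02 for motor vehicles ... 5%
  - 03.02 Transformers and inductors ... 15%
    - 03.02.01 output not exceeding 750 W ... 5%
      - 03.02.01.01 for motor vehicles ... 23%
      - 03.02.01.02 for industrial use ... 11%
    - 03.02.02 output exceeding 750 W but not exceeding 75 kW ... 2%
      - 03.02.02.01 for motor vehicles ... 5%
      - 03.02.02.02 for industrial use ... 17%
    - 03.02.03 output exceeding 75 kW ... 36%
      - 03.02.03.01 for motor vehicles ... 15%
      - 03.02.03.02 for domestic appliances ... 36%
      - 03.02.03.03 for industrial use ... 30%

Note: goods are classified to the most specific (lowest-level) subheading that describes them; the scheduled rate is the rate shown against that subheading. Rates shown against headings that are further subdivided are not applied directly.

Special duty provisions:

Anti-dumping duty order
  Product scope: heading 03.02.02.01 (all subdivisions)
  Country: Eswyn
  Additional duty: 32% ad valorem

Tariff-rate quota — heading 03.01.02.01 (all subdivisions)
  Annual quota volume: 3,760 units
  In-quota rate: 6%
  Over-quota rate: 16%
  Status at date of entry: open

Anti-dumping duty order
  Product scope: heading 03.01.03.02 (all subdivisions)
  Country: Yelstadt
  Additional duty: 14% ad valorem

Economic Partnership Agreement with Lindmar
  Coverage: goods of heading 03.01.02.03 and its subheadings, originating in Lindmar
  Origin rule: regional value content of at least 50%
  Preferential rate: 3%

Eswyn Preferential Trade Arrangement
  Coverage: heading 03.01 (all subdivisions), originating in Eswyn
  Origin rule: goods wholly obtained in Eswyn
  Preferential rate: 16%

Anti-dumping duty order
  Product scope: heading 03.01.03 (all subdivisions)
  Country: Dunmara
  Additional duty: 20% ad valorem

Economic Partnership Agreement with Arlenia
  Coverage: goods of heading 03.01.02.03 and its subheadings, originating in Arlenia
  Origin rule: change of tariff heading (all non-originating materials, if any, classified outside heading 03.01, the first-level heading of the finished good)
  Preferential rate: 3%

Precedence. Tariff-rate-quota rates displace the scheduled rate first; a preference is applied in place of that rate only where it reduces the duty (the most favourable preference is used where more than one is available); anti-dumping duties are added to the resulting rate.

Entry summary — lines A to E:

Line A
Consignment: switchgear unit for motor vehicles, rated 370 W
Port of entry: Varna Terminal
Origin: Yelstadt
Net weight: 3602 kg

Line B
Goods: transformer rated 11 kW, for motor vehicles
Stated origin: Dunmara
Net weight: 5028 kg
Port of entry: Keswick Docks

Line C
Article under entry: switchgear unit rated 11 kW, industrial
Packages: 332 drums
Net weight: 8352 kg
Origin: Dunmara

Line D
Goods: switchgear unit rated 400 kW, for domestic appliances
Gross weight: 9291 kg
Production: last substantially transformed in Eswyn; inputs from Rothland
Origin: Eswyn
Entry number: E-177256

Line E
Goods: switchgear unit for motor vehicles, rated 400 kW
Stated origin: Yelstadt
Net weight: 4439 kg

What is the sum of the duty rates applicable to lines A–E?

63%

Line A: switchgear unit → 03.01; rated 370 W → 03.01.03; for motor vehicles → 03.01.03.02. Scheduled 5%. anti-dumping (Yelstadt, 03.01.03.02): +14%; total 5% + 14% = 19%. → 19%.
Line B: transformer → 03.02; rated 11 kW → 03.02.02; for motor vehicles → 03.02.02.01. Scheduled 5%. No special measure applies. → 5%.
Line C: switchgear unit → 03.01; rated 11 kW → 03.01.01; industrial → 03.01.01.01. Scheduled 31%. No special measure applies. → 31%.
Line D: switchgear unit → 03.01; rated 400 kW → 03.01.02; for domestic appliances → 03.01.02.01. Scheduled 7%. quota on 03.01.02.01 open → in-quota 6%; Eswyn agreement on 03.01: not wholly obtained. → 6%.
Line E: switchgear unit → 03.01; rated 400 kW → 03.01.02; for motor vehicles → 03.01.02.03. Scheduled 2%. No special measure applies. → 2%.
Sum: 19% + 5% + 31% + 6% + 2% = 63%.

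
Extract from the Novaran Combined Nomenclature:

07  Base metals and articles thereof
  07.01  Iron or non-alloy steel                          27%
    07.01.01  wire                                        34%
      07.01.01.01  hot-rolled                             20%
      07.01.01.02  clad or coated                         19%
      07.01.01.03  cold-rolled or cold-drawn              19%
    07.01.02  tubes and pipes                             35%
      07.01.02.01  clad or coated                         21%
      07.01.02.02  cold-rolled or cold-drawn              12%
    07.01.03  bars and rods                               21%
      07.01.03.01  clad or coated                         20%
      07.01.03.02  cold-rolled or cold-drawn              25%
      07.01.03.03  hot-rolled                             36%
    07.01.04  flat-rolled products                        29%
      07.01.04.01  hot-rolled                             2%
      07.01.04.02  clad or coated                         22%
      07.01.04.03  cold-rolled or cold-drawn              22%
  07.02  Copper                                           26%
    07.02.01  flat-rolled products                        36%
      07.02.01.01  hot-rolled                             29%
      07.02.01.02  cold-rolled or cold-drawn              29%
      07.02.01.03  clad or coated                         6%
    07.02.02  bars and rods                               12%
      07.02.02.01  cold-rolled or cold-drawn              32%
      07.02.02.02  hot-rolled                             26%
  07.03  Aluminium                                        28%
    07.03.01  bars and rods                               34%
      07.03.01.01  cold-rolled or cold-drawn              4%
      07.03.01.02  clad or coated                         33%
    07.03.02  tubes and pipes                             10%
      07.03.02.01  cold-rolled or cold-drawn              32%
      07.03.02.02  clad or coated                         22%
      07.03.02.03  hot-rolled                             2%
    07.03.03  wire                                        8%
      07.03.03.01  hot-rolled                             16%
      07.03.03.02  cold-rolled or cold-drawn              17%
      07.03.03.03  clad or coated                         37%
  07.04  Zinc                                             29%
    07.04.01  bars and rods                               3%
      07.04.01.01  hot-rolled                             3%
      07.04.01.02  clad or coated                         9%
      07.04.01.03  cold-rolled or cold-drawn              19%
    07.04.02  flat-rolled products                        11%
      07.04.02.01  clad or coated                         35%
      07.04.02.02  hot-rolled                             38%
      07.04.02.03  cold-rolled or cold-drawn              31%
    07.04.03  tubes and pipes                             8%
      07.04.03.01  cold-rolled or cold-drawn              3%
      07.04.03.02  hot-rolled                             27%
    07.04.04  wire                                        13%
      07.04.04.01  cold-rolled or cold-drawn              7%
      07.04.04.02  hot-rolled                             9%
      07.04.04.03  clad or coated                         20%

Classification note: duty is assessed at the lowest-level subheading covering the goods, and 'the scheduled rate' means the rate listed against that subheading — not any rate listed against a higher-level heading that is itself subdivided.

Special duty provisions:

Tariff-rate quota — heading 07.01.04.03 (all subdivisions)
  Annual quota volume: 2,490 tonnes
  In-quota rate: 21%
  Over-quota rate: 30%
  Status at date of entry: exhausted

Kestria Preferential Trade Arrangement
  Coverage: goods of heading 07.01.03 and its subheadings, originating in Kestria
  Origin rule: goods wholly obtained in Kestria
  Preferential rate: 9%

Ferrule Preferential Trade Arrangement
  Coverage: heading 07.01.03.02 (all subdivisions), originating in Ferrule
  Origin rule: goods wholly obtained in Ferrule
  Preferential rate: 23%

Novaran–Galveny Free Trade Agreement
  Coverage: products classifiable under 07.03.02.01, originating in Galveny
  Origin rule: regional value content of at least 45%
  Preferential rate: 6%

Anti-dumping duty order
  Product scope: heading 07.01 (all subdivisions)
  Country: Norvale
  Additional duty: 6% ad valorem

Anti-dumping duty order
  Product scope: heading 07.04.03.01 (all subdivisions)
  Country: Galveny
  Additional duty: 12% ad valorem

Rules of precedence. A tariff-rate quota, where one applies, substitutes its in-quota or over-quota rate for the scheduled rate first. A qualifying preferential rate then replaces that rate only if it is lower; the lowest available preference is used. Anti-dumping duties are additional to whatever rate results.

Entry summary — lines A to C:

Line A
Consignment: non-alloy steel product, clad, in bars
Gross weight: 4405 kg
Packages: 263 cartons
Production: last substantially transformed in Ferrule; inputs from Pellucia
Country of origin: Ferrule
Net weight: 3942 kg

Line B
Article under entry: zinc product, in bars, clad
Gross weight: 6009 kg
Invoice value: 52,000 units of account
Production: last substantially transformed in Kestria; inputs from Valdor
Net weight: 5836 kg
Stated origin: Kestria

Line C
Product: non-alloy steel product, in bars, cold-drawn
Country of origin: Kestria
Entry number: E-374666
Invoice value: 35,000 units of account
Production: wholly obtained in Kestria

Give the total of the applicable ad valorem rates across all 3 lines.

Line A: non-alloy steel → 07.01; in bars → 07.01.03; clad → 07.01.03.01. Scheduled 20%. Ferrule agreement on 07.01.03.02: 07.01.03.01 not covered. → 20%.
Line B: zinc → 07.04; in bars → 07.04.01; clad → 07.04.01.02. Scheduled 9%. Kestria agreement on 07.01.03: 07.04.01.02 not covered. → 9%.
Line C: non-alloy steel → 07.01; in bars → 07.01.03; cold-drawn → 07.01.03.02. Scheduled 25%. Kestria agreement on 07.01.03: wholly obtained → 9% available; preferential 9%. → 9%.
Sum: 20% + 9% + 9% = 38%.

38%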